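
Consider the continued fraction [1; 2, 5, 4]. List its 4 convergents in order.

Using the convergent recurrence p_i = a_i*p_{i-1} + p_{i-2}, q_i = a_i*q_{i-1} + q_{i-2} with p_{-2}=0, p_{-1}=1, q_{-2}=1, q_{-1}=0:
  i=0: a_0=1, p_0 = 1*1 + 0 = 1, q_0 = 1*0 + 1 = 1.
  i=1: a_1=2, p_1 = 2*1 + 1 = 3, q_1 = 2*1 + 0 = 2.
  i=2: a_2=5, p_2 = 5*3 + 1 = 16, q_2 = 5*2 + 1 = 11.
  i=3: a_3=4, p_3 = 4*16 + 3 = 67, q_3 = 4*11 + 2 = 46.

1/1, 3/2, 16/11, 67/46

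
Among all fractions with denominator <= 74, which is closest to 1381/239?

Expand x = 1381/239 as a continued fraction with the Euclidean algorithm:
  1381 = 5*239 + 186, so a_0 = 5.
  239 = 1*186 + 53, so a_1 = 1.
  186 = 3*53 + 27, so a_2 = 3.
  53 = 1*27 + 26, so a_3 = 1.
  27 = 1*26 + 1, so a_4 = 1.
  26 = 26*1 + 0, so a_5 = 26.
so x = [5; 1, 3, 1, 1, 26].
Convergents (p_i = a_i*p_{i-1} + p_{i-2}, q_i = a_i*q_{i-1} + q_{i-2} with p_{-2}=0, p_{-1}=1, q_{-2}=1, q_{-1}=0), until the denominator exceeds 74:
  i=0: a_0=5, p_0 = 5*1 + 0 = 5, q_0 = 5*0 + 1 = 1.
  i=1: a_1=1, p_1 = 1*5 + 1 = 6, q_1 = 1*1 + 0 = 1.
  i=2: a_2=3, p_2 = 3*6 + 5 = 23, q_2 = 3*1 + 1 = 4.
  i=3: a_3=1, p_3 = 1*23 + 6 = 29, q_3 = 1*4 + 1 = 5.
  i=4: a_4=1, p_4 = 1*29 + 23 = 52, q_4 = 1*5 + 4 = 9.
  i=5: a_5=26, p_5 = 26*52 + 29 = 1381, q_5 = 26*9 + 5 = 239.
q_5 = 239 > 74, so the last convergent with denominator <= 74 is p_4/q_4 = 52/9.
The closest fraction with denominator <= 74 is either p_4/q_4 or the intermediate fraction (k*p_4 + p_3)/(k*q_4 + q_3) with the largest k >= 1 whose denominator stays <= 74; these approach x as k grows, and every other convergent or intermediate fraction in range is farther away.
Largest k: floor((74 - q_3)/q_4) = floor((74 - 5)/9) = 7.
That gives (7*52 + 29)/(7*9 + 5) = 393/68.
Compare the errors: |x - 52/9| = |1381*9 - 52*239|/(239*9) = 1/2151, and |x - 393/68| = |1381*68 - 393*239|/(239*68) = 19/16252.
Cross-multiplying, 1*16252 = 16252 < 40869 = 19*2151, so 1/2151 is smaller: the convergent 52/9 is closer to x than 393/68.

52/9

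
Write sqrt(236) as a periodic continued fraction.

Write x_i = (sqrt(236) + m_i)/d_i with (m_0, d_0) = (0, 1). a_0 = floor(sqrt(236)) = 15, since 15^2 = 225 <= 236 < 256 = 16^2.
Iterate m_{i+1} = d_i*a_i - m_i, d_{i+1} = (236 - m_{i+1}^2)/d_i, a_{i+1} = floor((a_0 + m_{i+1})/d_{i+1}):
  m_1 = 1*15 - 0 = 15, d_1 = (236 - 15^2)/1 = 11/1 = 11, a_1 = floor((15 + 15)/11) = 2.
  m_2 = 11*2 - 15 = 7, d_2 = (236 - 7^2)/11 = 187/11 = 17, a_2 = floor((15 + 7)/17) = 1.
  m_3 = 17*1 - 7 = 10, d_3 = (236 - 10^2)/17 = 136/17 = 8, a_3 = floor((15 + 10)/8) = 3.
  m_4 = 8*3 - 10 = 14, d_4 = (236 - 14^2)/8 = 40/8 = 5, a_4 = floor((15 + 14)/5) = 5.
  m_5 = 5*5 - 14 = 11, d_5 = (236 - 11^2)/5 = 115/5 = 23, a_5 = floor((15 + 11)/23) = 1.
  m_6 = 23*1 - 11 = 12, d_6 = (236 - 12^2)/23 = 92/23 = 4, a_6 = floor((15 + 12)/4) = 6.
  m_7 = 4*6 - 12 = 12, d_7 = (236 - 12^2)/4 = 92/4 = 23, a_7 = floor((15 + 12)/23) = 1.
  m_8 = 23*1 - 12 = 11, d_8 = (236 - 11^2)/23 = 115/23 = 5, a_8 = floor((15 + 11)/5) = 5.
  m_9 = 5*5 - 11 = 14, d_9 = (236 - 14^2)/5 = 40/5 = 8, a_9 = floor((15 + 14)/8) = 3.
  m_10 = 8*3 - 14 = 10, d_10 = (236 - 10^2)/8 = 136/8 = 17, a_10 = floor((15 + 10)/17) = 1.
  m_11 = 17*1 - 10 = 7, d_11 = (236 - 7^2)/17 = 187/17 = 11, a_11 = floor((15 + 7)/11) = 2.
  m_12 = 11*2 - 7 = 15, d_12 = (236 - 15^2)/11 = 11/11 = 1, a_12 = floor((15 + 15)/1) = 30.
  m_13 = 1*30 - 15 = 15, d_13 = (236 - 15^2)/1 = 11/1 = 11: (m_13, d_13) = (m_1, d_1) = (15, 11), so from here the quotients repeat a_1, ..., a_12; the period length is 12.
Hence the expansion of sqrt(236) is a_0 = 15 followed by the repeating block 2, 1, 3, 5, 1, 6, 1, 5, 3, 1, 2, 30 (period 12).

[15; (2, 1, 3, 5, 1, 6, 1, 5, 3, 1, 2, 30)]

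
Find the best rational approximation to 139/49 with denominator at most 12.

17/6

Expand x = 139/49 as a continued fraction with the Euclidean algorithm:
  139 = 2*49 + 41, so a_0 = 2.
  49 = 1*41 + 8, so a_1 = 1.
  41 = 5*8 + 1, so a_2 = 5.
  8 = 8*1 + 0, so a_3 = 8.
so x = [2; 1, 5, 8].
Convergents (p_i = a_i*p_{i-1} + p_{i-2}, q_i = a_i*q_{i-1} + q_{i-2} with p_{-2}=0, p_{-1}=1, q_{-2}=1, q_{-1}=0), until the denominator exceeds 12:
  i=0: a_0=2, p_0 = 2*1 + 0 = 2, q_0 = 2*0 + 1 = 1.
  i=1: a_1=1, p_1 = 1*2 + 1 = 3, q_1 = 1*1 + 0 = 1.
  i=2: a_2=5, p_2 = 5*3 + 2 = 17, q_2 = 5*1 + 1 = 6.
  i=3: a_3=8, p_3 = 8*17 + 3 = 139, q_3 = 8*6 + 1 = 49.
q_3 = 49 > 12, so the last convergent with denominator <= 12 is p_2/q_2 = 17/6.
The closest fraction with denominator <= 12 is either p_2/q_2 or the intermediate fraction (k*p_2 + p_1)/(k*q_2 + q_1) with the largest k >= 1 whose denominator stays <= 12; these approach x as k grows, and every other convergent or intermediate fraction in range is farther away.
Largest k: floor((12 - q_1)/q_2) = floor((12 - 1)/6) = 1.
That gives (1*17 + 3)/(1*6 + 1) = 20/7.
Compare the errors: |x - 17/6| = |139*6 - 17*49|/(49*6) = 1/294, and |x - 20/7| = |139*7 - 20*49|/(49*7) = 7/343.
Cross-multiplying, 1*343 = 343 < 2058 = 7*294, so 1/294 is smaller: the convergent 17/6 is closer to x than 20/7.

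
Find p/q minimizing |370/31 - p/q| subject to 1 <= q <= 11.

Expand x = 370/31 as a continued fraction with the Euclidean algorithm:
  370 = 11*31 + 29, so a_0 = 11.
  31 = 1*29 + 2, so a_1 = 1.
  29 = 14*2 + 1, so a_2 = 14.
  2 = 2*1 + 0, so a_3 = 2.
so x = [11; 1, 14, 2].
Convergents (p_i = a_i*p_{i-1} + p_{i-2}, q_i = a_i*q_{i-1} + q_{i-2} with p_{-2}=0, p_{-1}=1, q_{-2}=1, q_{-1}=0), until the denominator exceeds 11:
  i=0: a_0=11, p_0 = 11*1 + 0 = 11, q_0 = 11*0 + 1 = 1.
  i=1: a_1=1, p_1 = 1*11 + 1 = 12, q_1 = 1*1 + 0 = 1.
  i=2: a_2=14, p_2 = 14*12 + 11 = 179, q_2 = 14*1 + 1 = 15.
q_2 = 15 > 11, so the last convergent with denominator <= 11 is p_1/q_1 = 12/1.
The closest fraction with denominator <= 11 is either p_1/q_1 or the intermediate fraction (k*p_1 + p_0)/(k*q_1 + q_0) with the largest k >= 1 whose denominator stays <= 11; these approach x as k grows, and every other convergent or intermediate fraction in range is farther away.
Largest k: floor((11 - q_0)/q_1) = floor((11 - 1)/1) = 10.
That gives (10*12 + 11)/(10*1 + 1) = 131/11.
Compare the errors: |x - 12/1| = |370*1 - 12*31|/(31*1) = 2/31, and |x - 131/11| = |370*11 - 131*31|/(31*11) = 9/341.
Cross-multiplying, 9*31 = 279 < 682 = 2*341, so 9/341 is smaller: the intermediate fraction 131/11 is closer to x than 12/1.

131/11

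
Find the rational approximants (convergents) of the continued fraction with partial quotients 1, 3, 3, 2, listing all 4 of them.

Using the convergent recurrence p_i = a_i*p_{i-1} + p_{i-2}, q_i = a_i*q_{i-1} + q_{i-2} with p_{-2}=0, p_{-1}=1, q_{-2}=1, q_{-1}=0:
  i=0: a_0=1, p_0 = 1*1 + 0 = 1, q_0 = 1*0 + 1 = 1.
  i=1: a_1=3, p_1 = 3*1 + 1 = 4, q_1 = 3*1 + 0 = 3.
  i=2: a_2=3, p_2 = 3*4 + 1 = 13, q_2 = 3*3 + 1 = 10.
  i=3: a_3=2, p_3 = 2*13 + 4 = 30, q_3 = 2*10 + 3 = 23.

1/1, 4/3, 13/10, 30/23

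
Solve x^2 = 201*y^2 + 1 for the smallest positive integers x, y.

First expand sqrt(201) as a continued fraction. With x_i = (sqrt(201) + m_i)/d_i and (m_0, d_0) = (0, 1): a_0 = floor(sqrt(201)) = 14, since 14^2 = 196 <= 201 < 225 = 15^2.
Iterate m_{i+1} = d_i*a_i - m_i, d_{i+1} = (201 - m_{i+1}^2)/d_i, a_{i+1} = floor((a_0 + m_{i+1})/d_{i+1}):
  m_1 = 1*14 - 0 = 14, d_1 = (201 - 14^2)/1 = 5/1 = 5, a_1 = floor((14 + 14)/5) = 5.
  m_2 = 5*5 - 14 = 11, d_2 = (201 - 11^2)/5 = 80/5 = 16, a_2 = floor((14 + 11)/16) = 1.
  m_3 = 16*1 - 11 = 5, d_3 = (201 - 5^2)/16 = 176/16 = 11, a_3 = floor((14 + 5)/11) = 1.
  m_4 = 11*1 - 5 = 6, d_4 = (201 - 6^2)/11 = 165/11 = 15, a_4 = floor((14 + 6)/15) = 1.
  m_5 = 15*1 - 6 = 9, d_5 = (201 - 9^2)/15 = 120/15 = 8, a_5 = floor((14 + 9)/8) = 2.
  m_6 = 8*2 - 9 = 7, d_6 = (201 - 7^2)/8 = 152/8 = 19, a_6 = floor((14 + 7)/19) = 1.
  m_7 = 19*1 - 7 = 12, d_7 = (201 - 12^2)/19 = 57/19 = 3, a_7 = floor((14 + 12)/3) = 8.
  m_8 = 3*8 - 12 = 12, d_8 = (201 - 12^2)/3 = 57/3 = 19, a_8 = floor((14 + 12)/19) = 1.
  m_9 = 19*1 - 12 = 7, d_9 = (201 - 7^2)/19 = 152/19 = 8, a_9 = floor((14 + 7)/8) = 2.
  m_10 = 8*2 - 7 = 9, d_10 = (201 - 9^2)/8 = 120/8 = 15, a_10 = floor((14 + 9)/15) = 1.
  m_11 = 15*1 - 9 = 6, d_11 = (201 - 6^2)/15 = 165/15 = 11, a_11 = floor((14 + 6)/11) = 1.
  m_12 = 11*1 - 6 = 5, d_12 = (201 - 5^2)/11 = 176/11 = 16, a_12 = floor((14 + 5)/16) = 1.
  m_13 = 16*1 - 5 = 11, d_13 = (201 - 11^2)/16 = 80/16 = 5, a_13 = floor((14 + 11)/5) = 5.
  m_14 = 5*5 - 11 = 14, d_14 = (201 - 14^2)/5 = 5/5 = 1, a_14 = floor((14 + 14)/1) = 28.
  m_15 = 1*28 - 14 = 14, d_15 = (201 - 14^2)/1 = 5/1 = 5: (m_15, d_15) = (m_1, d_1) = (14, 5), so from here the quotients repeat a_1, ..., a_14; the period length is 14.
So sqrt(201) = [14; (5, 1, 1, 1, 2, 1, 8, 1, 2, 1, 1, 1, 5, 28)] with period length k = 14.
k is even, so the fundamental solution of x^2 - 201y^2 = 1 is (p_{k-1}, q_{k-1}) = (p_13, q_13); compute convergents through index 13.
Convergents (p_i = a_i*p_{i-1} + p_{i-2}, q_i = a_i*q_{i-1} + q_{i-2} with p_{-2}=0, p_{-1}=1, q_{-2}=1, q_{-1}=0):
  i=0: a_0=14, p_0 = 14*1 + 0 = 14, q_0 = 14*0 + 1 = 1.
  i=1: a_1=5, p_1 = 5*14 + 1 = 71, q_1 = 5*1 + 0 = 5.
  i=2: a_2=1, p_2 = 1*71 + 14 = 85, q_2 = 1*5 + 1 = 6.
  i=3: a_3=1, p_3 = 1*85 + 71 = 156, q_3 = 1*6 + 5 = 11.
  i=4: a_4=1, p_4 = 1*156 + 85 = 241, q_4 = 1*11 + 6 = 17.
  i=5: a_5=2, p_5 = 2*241 + 156 = 638, q_5 = 2*17 + 11 = 45.
  i=6: a_6=1, p_6 = 1*638 + 241 = 879, q_6 = 1*45 + 17 = 62.
  i=7: a_7=8, p_7 = 8*879 + 638 = 7670, q_7 = 8*62 + 45 = 541.
  i=8: a_8=1, p_8 = 1*7670 + 879 = 8549, q_8 = 1*541 + 62 = 603.
  i=9: a_9=2, p_9 = 2*8549 + 7670 = 24768, q_9 = 2*603 + 541 = 1747.
  i=10: a_10=1, p_10 = 1*24768 + 8549 = 33317, q_10 = 1*1747 + 603 = 2350.
  i=11: a_11=1, p_11 = 1*33317 + 24768 = 58085, q_11 = 1*2350 + 1747 = 4097.
  i=12: a_12=1, p_12 = 1*58085 + 33317 = 91402, q_12 = 1*4097 + 2350 = 6447.
  i=13: a_13=5, p_13 = 5*91402 + 58085 = 515095, q_13 = 5*6447 + 4097 = 36332.
Check: 515095^2 - 201*36332^2 = 265322859025 - 265322859024 = 1, so (x, y) = (515095, 36332) solves the equation, and by the theorem it is the least positive solution.

(x, y) = (515095, 36332)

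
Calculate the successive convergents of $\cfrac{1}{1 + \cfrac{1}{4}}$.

0/1, 1/1, 4/5

Using the convergent recurrence p_i = a_i*p_{i-1} + p_{i-2}, q_i = a_i*q_{i-1} + q_{i-2} with p_{-2}=0, p_{-1}=1, q_{-2}=1, q_{-1}=0:
  i=0: a_0=0, p_0 = 0*1 + 0 = 0, q_0 = 0*0 + 1 = 1.
  i=1: a_1=1, p_1 = 1*0 + 1 = 1, q_1 = 1*1 + 0 = 1.
  i=2: a_2=4, p_2 = 4*1 + 0 = 4, q_2 = 4*1 + 1 = 5.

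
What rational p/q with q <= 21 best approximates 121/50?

46/19

Expand x = 121/50 as a continued fraction with the Euclidean algorithm:
  121 = 2*50 + 21, so a_0 = 2.
  50 = 2*21 + 8, so a_1 = 2.
  21 = 2*8 + 5, so a_2 = 2.
  8 = 1*5 + 3, so a_3 = 1.
  5 = 1*3 + 2, so a_4 = 1.
  3 = 1*2 + 1, so a_5 = 1.
  2 = 2*1 + 0, so a_6 = 2.
so x = [2; 2, 2, 1, 1, 1, 2].
Convergents (p_i = a_i*p_{i-1} + p_{i-2}, q_i = a_i*q_{i-1} + q_{i-2} with p_{-2}=0, p_{-1}=1, q_{-2}=1, q_{-1}=0), until the denominator exceeds 21:
  i=0: a_0=2, p_0 = 2*1 + 0 = 2, q_0 = 2*0 + 1 = 1.
  i=1: a_1=2, p_1 = 2*2 + 1 = 5, q_1 = 2*1 + 0 = 2.
  i=2: a_2=2, p_2 = 2*5 + 2 = 12, q_2 = 2*2 + 1 = 5.
  i=3: a_3=1, p_3 = 1*12 + 5 = 17, q_3 = 1*5 + 2 = 7.
  i=4: a_4=1, p_4 = 1*17 + 12 = 29, q_4 = 1*7 + 5 = 12.
  i=5: a_5=1, p_5 = 1*29 + 17 = 46, q_5 = 1*12 + 7 = 19.
  i=6: a_6=2, p_6 = 2*46 + 29 = 121, q_6 = 2*19 + 12 = 50.
q_6 = 50 > 21, so the last convergent with denominator <= 21 is p_5/q_5 = 46/19.
The closest fraction with denominator <= 21 is either p_5/q_5 or the intermediate fraction (k*p_5 + p_4)/(k*q_5 + q_4) with the largest k >= 1 whose denominator stays <= 21; these approach x as k grows, and every other convergent or intermediate fraction in range is farther away.
Largest k: floor((21 - q_4)/q_5) = floor((21 - 12)/19) = 0.
Since k = 0, no intermediate fraction beyond p_5/q_5 has denominator <= 21, so the convergent 46/19 is the closest (its error is |121*19 - 46*50|/(50*19) = 1/950).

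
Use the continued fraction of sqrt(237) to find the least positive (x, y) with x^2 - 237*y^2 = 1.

First expand sqrt(237) as a continued fraction. With x_i = (sqrt(237) + m_i)/d_i and (m_0, d_0) = (0, 1): a_0 = floor(sqrt(237)) = 15, since 15^2 = 225 <= 237 < 256 = 16^2.
Iterate m_{i+1} = d_i*a_i - m_i, d_{i+1} = (237 - m_{i+1}^2)/d_i, a_{i+1} = floor((a_0 + m_{i+1})/d_{i+1}):
  m_1 = 1*15 - 0 = 15, d_1 = (237 - 15^2)/1 = 12/1 = 12, a_1 = floor((15 + 15)/12) = 2.
  m_2 = 12*2 - 15 = 9, d_2 = (237 - 9^2)/12 = 156/12 = 13, a_2 = floor((15 + 9)/13) = 1.
  m_3 = 13*1 - 9 = 4, d_3 = (237 - 4^2)/13 = 221/13 = 17, a_3 = floor((15 + 4)/17) = 1.
  m_4 = 17*1 - 4 = 13, d_4 = (237 - 13^2)/17 = 68/17 = 4, a_4 = floor((15 + 13)/4) = 7.
  m_5 = 4*7 - 13 = 15, d_5 = (237 - 15^2)/4 = 12/4 = 3, a_5 = floor((15 + 15)/3) = 10.
  m_6 = 3*10 - 15 = 15, d_6 = (237 - 15^2)/3 = 12/3 = 4, a_6 = floor((15 + 15)/4) = 7.
  m_7 = 4*7 - 15 = 13, d_7 = (237 - 13^2)/4 = 68/4 = 17, a_7 = floor((15 + 13)/17) = 1.
  m_8 = 17*1 - 13 = 4, d_8 = (237 - 4^2)/17 = 221/17 = 13, a_8 = floor((15 + 4)/13) = 1.
  m_9 = 13*1 - 4 = 9, d_9 = (237 - 9^2)/13 = 156/13 = 12, a_9 = floor((15 + 9)/12) = 2.
  m_10 = 12*2 - 9 = 15, d_10 = (237 - 15^2)/12 = 12/12 = 1, a_10 = floor((15 + 15)/1) = 30.
  m_11 = 1*30 - 15 = 15, d_11 = (237 - 15^2)/1 = 12/1 = 12: (m_11, d_11) = (m_1, d_1) = (15, 12), so from here the quotients repeat a_1, ..., a_10; the period length is 10.
So sqrt(237) = [15; (2, 1, 1, 7, 10, 7, 1, 1, 2, 30)] with period length k = 10.
k is even, so the fundamental solution of x^2 - 237y^2 = 1 is (p_{k-1}, q_{k-1}) = (p_9, q_9); compute convergents through index 9.
Convergents (p_i = a_i*p_{i-1} + p_{i-2}, q_i = a_i*q_{i-1} + q_{i-2} with p_{-2}=0, p_{-1}=1, q_{-2}=1, q_{-1}=0):
  i=0: a_0=15, p_0 = 15*1 + 0 = 15, q_0 = 15*0 + 1 = 1.
  i=1: a_1=2, p_1 = 2*15 + 1 = 31, q_1 = 2*1 + 0 = 2.
  i=2: a_2=1, p_2 = 1*31 + 15 = 46, q_2 = 1*2 + 1 = 3.
  i=3: a_3=1, p_3 = 1*46 + 31 = 77, q_3 = 1*3 + 2 = 5.
  i=4: a_4=7, p_4 = 7*77 + 46 = 585, q_4 = 7*5 + 3 = 38.
  i=5: a_5=10, p_5 = 10*585 + 77 = 5927, q_5 = 10*38 + 5 = 385.
  i=6: a_6=7, p_6 = 7*5927 + 585 = 42074, q_6 = 7*385 + 38 = 2733.
  i=7: a_7=1, p_7 = 1*42074 + 5927 = 48001, q_7 = 1*2733 + 385 = 3118.
  i=8: a_8=1, p_8 = 1*48001 + 42074 = 90075, q_8 = 1*3118 + 2733 = 5851.
  i=9: a_9=2, p_9 = 2*90075 + 48001 = 228151, q_9 = 2*5851 + 3118 = 14820.
Check: 228151^2 - 237*14820^2 = 52052878801 - 52052878800 = 1, so (x, y) = (228151, 14820) solves the equation, and by the theorem it is the least positive solution.

(x, y) = (228151, 14820)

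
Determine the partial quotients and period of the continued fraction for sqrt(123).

[11; (11, 22)]

Write x_i = (sqrt(123) + m_i)/d_i with (m_0, d_0) = (0, 1). a_0 = floor(sqrt(123)) = 11, since 11^2 = 121 <= 123 < 144 = 12^2.
Iterate m_{i+1} = d_i*a_i - m_i, d_{i+1} = (123 - m_{i+1}^2)/d_i, a_{i+1} = floor((a_0 + m_{i+1})/d_{i+1}):
  m_1 = 1*11 - 0 = 11, d_1 = (123 - 11^2)/1 = 2/1 = 2, a_1 = floor((11 + 11)/2) = 11.
  m_2 = 2*11 - 11 = 11, d_2 = (123 - 11^2)/2 = 2/2 = 1, a_2 = floor((11 + 11)/1) = 22.
  m_3 = 1*22 - 11 = 11, d_3 = (123 - 11^2)/1 = 2/1 = 2: (m_3, d_3) = (m_1, d_1) = (11, 2), so from here the quotients repeat a_1, a_2; the period length is 2.
Hence the expansion of sqrt(123) is a_0 = 11 followed by the repeating block 11, 22 (period 2).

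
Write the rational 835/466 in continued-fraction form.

[1; 1, 3, 1, 4, 9, 2]

Run the Euclidean algorithm on 835 and 466; the successive quotients are the partial quotients a_0, a_1, ... (each step inverts the fractional part left over by the previous one):
  835 = 1*466 + 369, so a_0 = 1.
  466 = 1*369 + 97, so a_1 = 1.
  369 = 3*97 + 78, so a_2 = 3.
  97 = 1*78 + 19, so a_3 = 1.
  78 = 4*19 + 2, so a_4 = 4.
  19 = 9*2 + 1, so a_5 = 9.
  2 = 2*1 + 0, so a_6 = 2.
The remainder reaches 0 after 7 divisions, so the expansion has 7 partial quotients, read off in order.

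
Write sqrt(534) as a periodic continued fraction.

Write x_i = (sqrt(534) + m_i)/d_i with (m_0, d_0) = (0, 1). a_0 = floor(sqrt(534)) = 23, since 23^2 = 529 <= 534 < 576 = 24^2.
Iterate m_{i+1} = d_i*a_i - m_i, d_{i+1} = (534 - m_{i+1}^2)/d_i, a_{i+1} = floor((a_0 + m_{i+1})/d_{i+1}):
  m_1 = 1*23 - 0 = 23, d_1 = (534 - 23^2)/1 = 5/1 = 5, a_1 = floor((23 + 23)/5) = 9.
  m_2 = 5*9 - 23 = 22, d_2 = (534 - 22^2)/5 = 50/5 = 10, a_2 = floor((23 + 22)/10) = 4.
  m_3 = 10*4 - 22 = 18, d_3 = (534 - 18^2)/10 = 210/10 = 21, a_3 = floor((23 + 18)/21) = 1.
  m_4 = 21*1 - 18 = 3, d_4 = (534 - 3^2)/21 = 525/21 = 25, a_4 = floor((23 + 3)/25) = 1.
  m_5 = 25*1 - 3 = 22, d_5 = (534 - 22^2)/25 = 50/25 = 2, a_5 = floor((23 + 22)/2) = 22.
  m_6 = 2*22 - 22 = 22, d_6 = (534 - 22^2)/2 = 50/2 = 25, a_6 = floor((23 + 22)/25) = 1.
  m_7 = 25*1 - 22 = 3, d_7 = (534 - 3^2)/25 = 525/25 = 21, a_7 = floor((23 + 3)/21) = 1.
  m_8 = 21*1 - 3 = 18, d_8 = (534 - 18^2)/21 = 210/21 = 10, a_8 = floor((23 + 18)/10) = 4.
  m_9 = 10*4 - 18 = 22, d_9 = (534 - 22^2)/10 = 50/10 = 5, a_9 = floor((23 + 22)/5) = 9.
  m_10 = 5*9 - 22 = 23, d_10 = (534 - 23^2)/5 = 5/5 = 1, a_10 = floor((23 + 23)/1) = 46.
  m_11 = 1*46 - 23 = 23, d_11 = (534 - 23^2)/1 = 5/1 = 5: (m_11, d_11) = (m_1, d_1) = (23, 5), so from here the quotients repeat a_1, ..., a_10; the period length is 10.
Hence the expansion of sqrt(534) is a_0 = 23 followed by the repeating block 9, 4, 1, 1, 22, 1, 1, 4, 9, 46 (period 10).

[23; (9, 4, 1, 1, 22, 1, 1, 4, 9, 46)]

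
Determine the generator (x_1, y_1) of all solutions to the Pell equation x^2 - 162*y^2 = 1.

(x, y) = (19601, 1540)

First expand sqrt(162) as a continued fraction. With x_i = (sqrt(162) + m_i)/d_i and (m_0, d_0) = (0, 1): a_0 = floor(sqrt(162)) = 12, since 12^2 = 144 <= 162 < 169 = 13^2.
Iterate m_{i+1} = d_i*a_i - m_i, d_{i+1} = (162 - m_{i+1}^2)/d_i, a_{i+1} = floor((a_0 + m_{i+1})/d_{i+1}):
  m_1 = 1*12 - 0 = 12, d_1 = (162 - 12^2)/1 = 18/1 = 18, a_1 = floor((12 + 12)/18) = 1.
  m_2 = 18*1 - 12 = 6, d_2 = (162 - 6^2)/18 = 126/18 = 7, a_2 = floor((12 + 6)/7) = 2.
  m_3 = 7*2 - 6 = 8, d_3 = (162 - 8^2)/7 = 98/7 = 14, a_3 = floor((12 + 8)/14) = 1.
  m_4 = 14*1 - 8 = 6, d_4 = (162 - 6^2)/14 = 126/14 = 9, a_4 = floor((12 + 6)/9) = 2.
  m_5 = 9*2 - 6 = 12, d_5 = (162 - 12^2)/9 = 18/9 = 2, a_5 = floor((12 + 12)/2) = 12.
  m_6 = 2*12 - 12 = 12, d_6 = (162 - 12^2)/2 = 18/2 = 9, a_6 = floor((12 + 12)/9) = 2.
  m_7 = 9*2 - 12 = 6, d_7 = (162 - 6^2)/9 = 126/9 = 14, a_7 = floor((12 + 6)/14) = 1.
  m_8 = 14*1 - 6 = 8, d_8 = (162 - 8^2)/14 = 98/14 = 7, a_8 = floor((12 + 8)/7) = 2.
  m_9 = 7*2 - 8 = 6, d_9 = (162 - 6^2)/7 = 126/7 = 18, a_9 = floor((12 + 6)/18) = 1.
  m_10 = 18*1 - 6 = 12, d_10 = (162 - 12^2)/18 = 18/18 = 1, a_10 = floor((12 + 12)/1) = 24.
  m_11 = 1*24 - 12 = 12, d_11 = (162 - 12^2)/1 = 18/1 = 18: (m_11, d_11) = (m_1, d_1) = (12, 18), so from here the quotients repeat a_1, ..., a_10; the period length is 10.
So sqrt(162) = [12; (1, 2, 1, 2, 12, 2, 1, 2, 1, 24)] with period length k = 10.
k is even, so the fundamental solution of x^2 - 162y^2 = 1 is (p_{k-1}, q_{k-1}) = (p_9, q_9); compute convergents through index 9.
Convergents (p_i = a_i*p_{i-1} + p_{i-2}, q_i = a_i*q_{i-1} + q_{i-2} with p_{-2}=0, p_{-1}=1, q_{-2}=1, q_{-1}=0):
  i=0: a_0=12, p_0 = 12*1 + 0 = 12, q_0 = 12*0 + 1 = 1.
  i=1: a_1=1, p_1 = 1*12 + 1 = 13, q_1 = 1*1 + 0 = 1.
  i=2: a_2=2, p_2 = 2*13 + 12 = 38, q_2 = 2*1 + 1 = 3.
  i=3: a_3=1, p_3 = 1*38 + 13 = 51, q_3 = 1*3 + 1 = 4.
  i=4: a_4=2, p_4 = 2*51 + 38 = 140, q_4 = 2*4 + 3 = 11.
  i=5: a_5=12, p_5 = 12*140 + 51 = 1731, q_5 = 12*11 + 4 = 136.
  i=6: a_6=2, p_6 = 2*1731 + 140 = 3602, q_6 = 2*136 + 11 = 283.
  i=7: a_7=1, p_7 = 1*3602 + 1731 = 5333, q_7 = 1*283 + 136 = 419.
  i=8: a_8=2, p_8 = 2*5333 + 3602 = 14268, q_8 = 2*419 + 283 = 1121.
  i=9: a_9=1, p_9 = 1*14268 + 5333 = 19601, q_9 = 1*1121 + 419 = 1540.
Check: 19601^2 - 162*1540^2 = 384199201 - 384199200 = 1, so (x, y) = (19601, 1540) solves the equation, and by the theorem it is the least positive solution.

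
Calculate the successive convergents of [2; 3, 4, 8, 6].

2/1, 7/3, 30/13, 247/107, 1512/655

Using the convergent recurrence p_i = a_i*p_{i-1} + p_{i-2}, q_i = a_i*q_{i-1} + q_{i-2} with p_{-2}=0, p_{-1}=1, q_{-2}=1, q_{-1}=0:
  i=0: a_0=2, p_0 = 2*1 + 0 = 2, q_0 = 2*0 + 1 = 1.
  i=1: a_1=3, p_1 = 3*2 + 1 = 7, q_1 = 3*1 + 0 = 3.
  i=2: a_2=4, p_2 = 4*7 + 2 = 30, q_2 = 4*3 + 1 = 13.
  i=3: a_3=8, p_3 = 8*30 + 7 = 247, q_3 = 8*13 + 3 = 107.
  i=4: a_4=6, p_4 = 6*247 + 30 = 1512, q_4 = 6*107 + 13 = 655.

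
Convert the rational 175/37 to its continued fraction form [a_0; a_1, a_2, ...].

[4; 1, 2, 1, 2, 3]

Run the Euclidean algorithm on 175 and 37; the successive quotients are the partial quotients a_0, a_1, ... (each step inverts the fractional part left over by the previous one):
  175 = 4*37 + 27, so a_0 = 4.
  37 = 1*27 + 10, so a_1 = 1.
  27 = 2*10 + 7, so a_2 = 2.
  10 = 1*7 + 3, so a_3 = 1.
  7 = 2*3 + 1, so a_4 = 2.
  3 = 3*1 + 0, so a_5 = 3.
The remainder reaches 0 after 6 divisions, so the expansion has 6 partial quotients, read off in order.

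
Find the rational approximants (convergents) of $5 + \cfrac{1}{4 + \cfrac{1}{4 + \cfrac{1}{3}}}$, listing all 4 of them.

Using the convergent recurrence p_i = a_i*p_{i-1} + p_{i-2}, q_i = a_i*q_{i-1} + q_{i-2} with p_{-2}=0, p_{-1}=1, q_{-2}=1, q_{-1}=0:
  i=0: a_0=5, p_0 = 5*1 + 0 = 5, q_0 = 5*0 + 1 = 1.
  i=1: a_1=4, p_1 = 4*5 + 1 = 21, q_1 = 4*1 + 0 = 4.
  i=2: a_2=4, p_2 = 4*21 + 5 = 89, q_2 = 4*4 + 1 = 17.
  i=3: a_3=3, p_3 = 3*89 + 21 = 288, q_3 = 3*17 + 4 = 55.

5/1, 21/4, 89/17, 288/55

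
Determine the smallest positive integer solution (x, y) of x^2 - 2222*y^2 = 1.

First expand sqrt(2222) as a continued fraction. With x_i = (sqrt(2222) + m_i)/d_i and (m_0, d_0) = (0, 1): a_0 = floor(sqrt(2222)) = 47, since 47^2 = 2209 <= 2222 < 2304 = 48^2.
Iterate m_{i+1} = d_i*a_i - m_i, d_{i+1} = (2222 - m_{i+1}^2)/d_i, a_{i+1} = floor((a_0 + m_{i+1})/d_{i+1}):
  m_1 = 1*47 - 0 = 47, d_1 = (2222 - 47^2)/1 = 13/1 = 13, a_1 = floor((47 + 47)/13) = 7.
  m_2 = 13*7 - 47 = 44, d_2 = (2222 - 44^2)/13 = 286/13 = 22, a_2 = floor((47 + 44)/22) = 4.
  m_3 = 22*4 - 44 = 44, d_3 = (2222 - 44^2)/22 = 286/22 = 13, a_3 = floor((47 + 44)/13) = 7.
  m_4 = 13*7 - 44 = 47, d_4 = (2222 - 47^2)/13 = 13/13 = 1, a_4 = floor((47 + 47)/1) = 94.
  m_5 = 1*94 - 47 = 47, d_5 = (2222 - 47^2)/1 = 13/1 = 13: (m_5, d_5) = (m_1, d_1) = (47, 13), so from here the quotients repeat a_1, ..., a_4; the period length is 4.
So sqrt(2222) = [47; (7, 4, 7, 94)] with period length k = 4.
k is even, so the fundamental solution of x^2 - 2222y^2 = 1 is (p_{k-1}, q_{k-1}) = (p_3, q_3); compute convergents through index 3.
Convergents (p_i = a_i*p_{i-1} + p_{i-2}, q_i = a_i*q_{i-1} + q_{i-2} with p_{-2}=0, p_{-1}=1, q_{-2}=1, q_{-1}=0):
  i=0: a_0=47, p_0 = 47*1 + 0 = 47, q_0 = 47*0 + 1 = 1.
  i=1: a_1=7, p_1 = 7*47 + 1 = 330, q_1 = 7*1 + 0 = 7.
  i=2: a_2=4, p_2 = 4*330 + 47 = 1367, q_2 = 4*7 + 1 = 29.
  i=3: a_3=7, p_3 = 7*1367 + 330 = 9899, q_3 = 7*29 + 7 = 210.
Check: 9899^2 - 2222*210^2 = 97990201 - 97990200 = 1, so (x, y) = (9899, 210) solves the equation, and by the theorem it is the least positive solution.

(x, y) = (9899, 210)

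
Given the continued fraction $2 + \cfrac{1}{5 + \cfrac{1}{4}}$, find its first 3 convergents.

Using the convergent recurrence p_i = a_i*p_{i-1} + p_{i-2}, q_i = a_i*q_{i-1} + q_{i-2} with p_{-2}=0, p_{-1}=1, q_{-2}=1, q_{-1}=0:
  i=0: a_0=2, p_0 = 2*1 + 0 = 2, q_0 = 2*0 + 1 = 1.
  i=1: a_1=5, p_1 = 5*2 + 1 = 11, q_1 = 5*1 + 0 = 5.
  i=2: a_2=4, p_2 = 4*11 + 2 = 46, q_2 = 4*5 + 1 = 21.

2/1, 11/5, 46/21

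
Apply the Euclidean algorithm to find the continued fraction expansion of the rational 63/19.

[3; 3, 6]

Run the Euclidean algorithm on 63 and 19; the successive quotients are the partial quotients a_0, a_1, ... (each step inverts the fractional part left over by the previous one):
  63 = 3*19 + 6, so a_0 = 3.
  19 = 3*6 + 1, so a_1 = 3.
  6 = 6*1 + 0, so a_2 = 6.
The remainder reaches 0 after 3 divisions, so the expansion has 3 partial quotients, read off in order.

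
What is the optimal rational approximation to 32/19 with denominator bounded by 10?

17/10

Expand x = 32/19 as a continued fraction with the Euclidean algorithm:
  32 = 1*19 + 13, so a_0 = 1.
  19 = 1*13 + 6, so a_1 = 1.
  13 = 2*6 + 1, so a_2 = 2.
  6 = 6*1 + 0, so a_3 = 6.
so x = [1; 1, 2, 6].
Convergents (p_i = a_i*p_{i-1} + p_{i-2}, q_i = a_i*q_{i-1} + q_{i-2} with p_{-2}=0, p_{-1}=1, q_{-2}=1, q_{-1}=0), until the denominator exceeds 10:
  i=0: a_0=1, p_0 = 1*1 + 0 = 1, q_0 = 1*0 + 1 = 1.
  i=1: a_1=1, p_1 = 1*1 + 1 = 2, q_1 = 1*1 + 0 = 1.
  i=2: a_2=2, p_2 = 2*2 + 1 = 5, q_2 = 2*1 + 1 = 3.
  i=3: a_3=6, p_3 = 6*5 + 2 = 32, q_3 = 6*3 + 1 = 19.
q_3 = 19 > 10, so the last convergent with denominator <= 10 is p_2/q_2 = 5/3.
The closest fraction with denominator <= 10 is either p_2/q_2 or the intermediate fraction (k*p_2 + p_1)/(k*q_2 + q_1) with the largest k >= 1 whose denominator stays <= 10; these approach x as k grows, and every other convergent or intermediate fraction in range is farther away.
Largest k: floor((10 - q_1)/q_2) = floor((10 - 1)/3) = 3.
That gives (3*5 + 2)/(3*3 + 1) = 17/10.
Compare the errors: |x - 5/3| = |32*3 - 5*19|/(19*3) = 1/57, and |x - 17/10| = |32*10 - 17*19|/(19*10) = 3/190.
Cross-multiplying, 3*57 = 171 < 190 = 1*190, so 3/190 is smaller: the intermediate fraction 17/10 is closer to x than 5/3.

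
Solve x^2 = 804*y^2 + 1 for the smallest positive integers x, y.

(x, y) = (515095, 18166)

First expand sqrt(804) as a continued fraction. With x_i = (sqrt(804) + m_i)/d_i and (m_0, d_0) = (0, 1): a_0 = floor(sqrt(804)) = 28, since 28^2 = 784 <= 804 < 841 = 29^2.
Iterate m_{i+1} = d_i*a_i - m_i, d_{i+1} = (804 - m_{i+1}^2)/d_i, a_{i+1} = floor((a_0 + m_{i+1})/d_{i+1}):
  m_1 = 1*28 - 0 = 28, d_1 = (804 - 28^2)/1 = 20/1 = 20, a_1 = floor((28 + 28)/20) = 2.
  m_2 = 20*2 - 28 = 12, d_2 = (804 - 12^2)/20 = 660/20 = 33, a_2 = floor((28 + 12)/33) = 1.
  m_3 = 33*1 - 12 = 21, d_3 = (804 - 21^2)/33 = 363/33 = 11, a_3 = floor((28 + 21)/11) = 4.
  m_4 = 11*4 - 21 = 23, d_4 = (804 - 23^2)/11 = 275/11 = 25, a_4 = floor((28 + 23)/25) = 2.
  m_5 = 25*2 - 23 = 27, d_5 = (804 - 27^2)/25 = 75/25 = 3, a_5 = floor((28 + 27)/3) = 18.
  m_6 = 3*18 - 27 = 27, d_6 = (804 - 27^2)/3 = 75/3 = 25, a_6 = floor((28 + 27)/25) = 2.
  m_7 = 25*2 - 27 = 23, d_7 = (804 - 23^2)/25 = 275/25 = 11, a_7 = floor((28 + 23)/11) = 4.
  m_8 = 11*4 - 23 = 21, d_8 = (804 - 21^2)/11 = 363/11 = 33, a_8 = floor((28 + 21)/33) = 1.
  m_9 = 33*1 - 21 = 12, d_9 = (804 - 12^2)/33 = 660/33 = 20, a_9 = floor((28 + 12)/20) = 2.
  m_10 = 20*2 - 12 = 28, d_10 = (804 - 28^2)/20 = 20/20 = 1, a_10 = floor((28 + 28)/1) = 56.
  m_11 = 1*56 - 28 = 28, d_11 = (804 - 28^2)/1 = 20/1 = 20: (m_11, d_11) = (m_1, d_1) = (28, 20), so from here the quotients repeat a_1, ..., a_10; the period length is 10.
So sqrt(804) = [28; (2, 1, 4, 2, 18, 2, 4, 1, 2, 56)] with period length k = 10.
k is even, so the fundamental solution of x^2 - 804y^2 = 1 is (p_{k-1}, q_{k-1}) = (p_9, q_9); compute convergents through index 9.
Convergents (p_i = a_i*p_{i-1} + p_{i-2}, q_i = a_i*q_{i-1} + q_{i-2} with p_{-2}=0, p_{-1}=1, q_{-2}=1, q_{-1}=0):
  i=0: a_0=28, p_0 = 28*1 + 0 = 28, q_0 = 28*0 + 1 = 1.
  i=1: a_1=2, p_1 = 2*28 + 1 = 57, q_1 = 2*1 + 0 = 2.
  i=2: a_2=1, p_2 = 1*57 + 28 = 85, q_2 = 1*2 + 1 = 3.
  i=3: a_3=4, p_3 = 4*85 + 57 = 397, q_3 = 4*3 + 2 = 14.
  i=4: a_4=2, p_4 = 2*397 + 85 = 879, q_4 = 2*14 + 3 = 31.
  i=5: a_5=18, p_5 = 18*879 + 397 = 16219, q_5 = 18*31 + 14 = 572.
  i=6: a_6=2, p_6 = 2*16219 + 879 = 33317, q_6 = 2*572 + 31 = 1175.
  i=7: a_7=4, p_7 = 4*33317 + 16219 = 149487, q_7 = 4*1175 + 572 = 5272.
  i=8: a_8=1, p_8 = 1*149487 + 33317 = 182804, q_8 = 1*5272 + 1175 = 6447.
  i=9: a_9=2, p_9 = 2*182804 + 149487 = 515095, q_9 = 2*6447 + 5272 = 18166.
Check: 515095^2 - 804*18166^2 = 265322859025 - 265322859024 = 1, so (x, y) = (515095, 18166) solves the equation, and by the theorem it is the least positive solution.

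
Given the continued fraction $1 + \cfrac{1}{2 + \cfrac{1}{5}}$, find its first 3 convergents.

1/1, 3/2, 16/11

Using the convergent recurrence p_i = a_i*p_{i-1} + p_{i-2}, q_i = a_i*q_{i-1} + q_{i-2} with p_{-2}=0, p_{-1}=1, q_{-2}=1, q_{-1}=0:
  i=0: a_0=1, p_0 = 1*1 + 0 = 1, q_0 = 1*0 + 1 = 1.
  i=1: a_1=2, p_1 = 2*1 + 1 = 3, q_1 = 2*1 + 0 = 2.
  i=2: a_2=5, p_2 = 5*3 + 1 = 16, q_2 = 5*2 + 1 = 11.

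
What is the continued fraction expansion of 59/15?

Run the Euclidean algorithm on 59 and 15; the successive quotients are the partial quotients a_0, a_1, ... (each step inverts the fractional part left over by the previous one):
  59 = 3*15 + 14, so a_0 = 3.
  15 = 1*14 + 1, so a_1 = 1.
  14 = 14*1 + 0, so a_2 = 14.
The remainder reaches 0 after 3 divisions, so the expansion has 3 partial quotients, read off in order.

[3; 1, 14]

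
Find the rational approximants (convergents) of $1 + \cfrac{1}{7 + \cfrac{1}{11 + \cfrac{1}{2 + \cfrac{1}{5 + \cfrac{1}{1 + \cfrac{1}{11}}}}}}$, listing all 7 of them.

Using the convergent recurrence p_i = a_i*p_{i-1} + p_{i-2}, q_i = a_i*q_{i-1} + q_{i-2} with p_{-2}=0, p_{-1}=1, q_{-2}=1, q_{-1}=0:
  i=0: a_0=1, p_0 = 1*1 + 0 = 1, q_0 = 1*0 + 1 = 1.
  i=1: a_1=7, p_1 = 7*1 + 1 = 8, q_1 = 7*1 + 0 = 7.
  i=2: a_2=11, p_2 = 11*8 + 1 = 89, q_2 = 11*7 + 1 = 78.
  i=3: a_3=2, p_3 = 2*89 + 8 = 186, q_3 = 2*78 + 7 = 163.
  i=4: a_4=5, p_4 = 5*186 + 89 = 1019, q_4 = 5*163 + 78 = 893.
  i=5: a_5=1, p_5 = 1*1019 + 186 = 1205, q_5 = 1*893 + 163 = 1056.
  i=6: a_6=11, p_6 = 11*1205 + 1019 = 14274, q_6 = 11*1056 + 893 = 12509.

1/1, 8/7, 89/78, 186/163, 1019/893, 1205/1056, 14274/12509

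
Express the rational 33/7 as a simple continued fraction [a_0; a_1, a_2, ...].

Run the Euclidean algorithm on 33 and 7; the successive quotients are the partial quotients a_0, a_1, ... (each step inverts the fractional part left over by the previous one):
  33 = 4*7 + 5, so a_0 = 4.
  7 = 1*5 + 2, so a_1 = 1.
  5 = 2*2 + 1, so a_2 = 2.
  2 = 2*1 + 0, so a_3 = 2.
The remainder reaches 0 after 4 divisions, so the expansion has 4 partial quotients, read off in order.

[4; 1, 2, 2]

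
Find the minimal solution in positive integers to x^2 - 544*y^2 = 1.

First expand sqrt(544) as a continued fraction. With x_i = (sqrt(544) + m_i)/d_i and (m_0, d_0) = (0, 1): a_0 = floor(sqrt(544)) = 23, since 23^2 = 529 <= 544 < 576 = 24^2.
Iterate m_{i+1} = d_i*a_i - m_i, d_{i+1} = (544 - m_{i+1}^2)/d_i, a_{i+1} = floor((a_0 + m_{i+1})/d_{i+1}):
  m_1 = 1*23 - 0 = 23, d_1 = (544 - 23^2)/1 = 15/1 = 15, a_1 = floor((23 + 23)/15) = 3.
  m_2 = 15*3 - 23 = 22, d_2 = (544 - 22^2)/15 = 60/15 = 4, a_2 = floor((23 + 22)/4) = 11.
  m_3 = 4*11 - 22 = 22, d_3 = (544 - 22^2)/4 = 60/4 = 15, a_3 = floor((23 + 22)/15) = 3.
  m_4 = 15*3 - 22 = 23, d_4 = (544 - 23^2)/15 = 15/15 = 1, a_4 = floor((23 + 23)/1) = 46.
  m_5 = 1*46 - 23 = 23, d_5 = (544 - 23^2)/1 = 15/1 = 15: (m_5, d_5) = (m_1, d_1) = (23, 15), so from here the quotients repeat a_1, ..., a_4; the period length is 4.
So sqrt(544) = [23; (3, 11, 3, 46)] with period length k = 4.
k is even, so the fundamental solution of x^2 - 544y^2 = 1 is (p_{k-1}, q_{k-1}) = (p_3, q_3); compute convergents through index 3.
Convergents (p_i = a_i*p_{i-1} + p_{i-2}, q_i = a_i*q_{i-1} + q_{i-2} with p_{-2}=0, p_{-1}=1, q_{-2}=1, q_{-1}=0):
  i=0: a_0=23, p_0 = 23*1 + 0 = 23, q_0 = 23*0 + 1 = 1.
  i=1: a_1=3, p_1 = 3*23 + 1 = 70, q_1 = 3*1 + 0 = 3.
  i=2: a_2=11, p_2 = 11*70 + 23 = 793, q_2 = 11*3 + 1 = 34.
  i=3: a_3=3, p_3 = 3*793 + 70 = 2449, q_3 = 3*34 + 3 = 105.
Check: 2449^2 - 544*105^2 = 5997601 - 5997600 = 1, so (x, y) = (2449, 105) solves the equation, and by the theorem it is the least positive solution.

(x, y) = (2449, 105)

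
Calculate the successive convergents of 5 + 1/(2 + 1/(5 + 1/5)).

Using the convergent recurrence p_i = a_i*p_{i-1} + p_{i-2}, q_i = a_i*q_{i-1} + q_{i-2} with p_{-2}=0, p_{-1}=1, q_{-2}=1, q_{-1}=0:
  i=0: a_0=5, p_0 = 5*1 + 0 = 5, q_0 = 5*0 + 1 = 1.
  i=1: a_1=2, p_1 = 2*5 + 1 = 11, q_1 = 2*1 + 0 = 2.
  i=2: a_2=5, p_2 = 5*11 + 5 = 60, q_2 = 5*2 + 1 = 11.
  i=3: a_3=5, p_3 = 5*60 + 11 = 311, q_3 = 5*11 + 2 = 57.

5/1, 11/2, 60/11, 311/57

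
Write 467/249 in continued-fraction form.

[1; 1, 7, 31]

Run the Euclidean algorithm on 467 and 249; the successive quotients are the partial quotients a_0, a_1, ... (each step inverts the fractional part left over by the previous one):
  467 = 1*249 + 218, so a_0 = 1.
  249 = 1*218 + 31, so a_1 = 1.
  218 = 7*31 + 1, so a_2 = 7.
  31 = 31*1 + 0, so a_3 = 31.
The remainder reaches 0 after 4 divisions, so the expansion has 4 partial quotients, read off in order.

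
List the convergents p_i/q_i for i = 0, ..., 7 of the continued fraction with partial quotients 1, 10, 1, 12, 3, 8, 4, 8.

1/1, 11/10, 12/11, 155/142, 477/437, 3971/3638, 16361/14989, 134859/123550

Using the convergent recurrence p_i = a_i*p_{i-1} + p_{i-2}, q_i = a_i*q_{i-1} + q_{i-2} with p_{-2}=0, p_{-1}=1, q_{-2}=1, q_{-1}=0:
  i=0: a_0=1, p_0 = 1*1 + 0 = 1, q_0 = 1*0 + 1 = 1.
  i=1: a_1=10, p_1 = 10*1 + 1 = 11, q_1 = 10*1 + 0 = 10.
  i=2: a_2=1, p_2 = 1*11 + 1 = 12, q_2 = 1*10 + 1 = 11.
  i=3: a_3=12, p_3 = 12*12 + 11 = 155, q_3 = 12*11 + 10 = 142.
  i=4: a_4=3, p_4 = 3*155 + 12 = 477, q_4 = 3*142 + 11 = 437.
  i=5: a_5=8, p_5 = 8*477 + 155 = 3971, q_5 = 8*437 + 142 = 3638.
  i=6: a_6=4, p_6 = 4*3971 + 477 = 16361, q_6 = 4*3638 + 437 = 14989.
  i=7: a_7=8, p_7 = 8*16361 + 3971 = 134859, q_7 = 8*14989 + 3638 = 123550.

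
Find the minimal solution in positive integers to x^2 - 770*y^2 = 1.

First expand sqrt(770) as a continued fraction. With x_i = (sqrt(770) + m_i)/d_i and (m_0, d_0) = (0, 1): a_0 = floor(sqrt(770)) = 27, since 27^2 = 729 <= 770 < 784 = 28^2.
Iterate m_{i+1} = d_i*a_i - m_i, d_{i+1} = (770 - m_{i+1}^2)/d_i, a_{i+1} = floor((a_0 + m_{i+1})/d_{i+1}):
  m_1 = 1*27 - 0 = 27, d_1 = (770 - 27^2)/1 = 41/1 = 41, a_1 = floor((27 + 27)/41) = 1.
  m_2 = 41*1 - 27 = 14, d_2 = (770 - 14^2)/41 = 574/41 = 14, a_2 = floor((27 + 14)/14) = 2.
  m_3 = 14*2 - 14 = 14, d_3 = (770 - 14^2)/14 = 574/14 = 41, a_3 = floor((27 + 14)/41) = 1.
  m_4 = 41*1 - 14 = 27, d_4 = (770 - 27^2)/41 = 41/41 = 1, a_4 = floor((27 + 27)/1) = 54.
  m_5 = 1*54 - 27 = 27, d_5 = (770 - 27^2)/1 = 41/1 = 41: (m_5, d_5) = (m_1, d_1) = (27, 41), so from here the quotients repeat a_1, ..., a_4; the period length is 4.
So sqrt(770) = [27; (1, 2, 1, 54)] with period length k = 4.
k is even, so the fundamental solution of x^2 - 770y^2 = 1 is (p_{k-1}, q_{k-1}) = (p_3, q_3); compute convergents through index 3.
Convergents (p_i = a_i*p_{i-1} + p_{i-2}, q_i = a_i*q_{i-1} + q_{i-2} with p_{-2}=0, p_{-1}=1, q_{-2}=1, q_{-1}=0):
  i=0: a_0=27, p_0 = 27*1 + 0 = 27, q_0 = 27*0 + 1 = 1.
  i=1: a_1=1, p_1 = 1*27 + 1 = 28, q_1 = 1*1 + 0 = 1.
  i=2: a_2=2, p_2 = 2*28 + 27 = 83, q_2 = 2*1 + 1 = 3.
  i=3: a_3=1, p_3 = 1*83 + 28 = 111, q_3 = 1*3 + 1 = 4.
Check: 111^2 - 770*4^2 = 12321 - 12320 = 1, so (x, y) = (111, 4) solves the equation, and by the theorem it is the least positive solution.

(x, y) = (111, 4)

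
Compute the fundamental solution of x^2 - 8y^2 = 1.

(x, y) = (3, 1)

First expand sqrt(8) as a continued fraction. With x_i = (sqrt(8) + m_i)/d_i and (m_0, d_0) = (0, 1): a_0 = floor(sqrt(8)) = 2, since 2^2 = 4 <= 8 < 9 = 3^2.
Iterate m_{i+1} = d_i*a_i - m_i, d_{i+1} = (8 - m_{i+1}^2)/d_i, a_{i+1} = floor((a_0 + m_{i+1})/d_{i+1}):
  m_1 = 1*2 - 0 = 2, d_1 = (8 - 2^2)/1 = 4/1 = 4, a_1 = floor((2 + 2)/4) = 1.
  m_2 = 4*1 - 2 = 2, d_2 = (8 - 2^2)/4 = 4/4 = 1, a_2 = floor((2 + 2)/1) = 4.
  m_3 = 1*4 - 2 = 2, d_3 = (8 - 2^2)/1 = 4/1 = 4: (m_3, d_3) = (m_1, d_1) = (2, 4), so from here the quotients repeat a_1, a_2; the period length is 2.
So sqrt(8) = [2; (1, 4)] with period length k = 2.
k is even, so the fundamental solution of x^2 - 8y^2 = 1 is (p_{k-1}, q_{k-1}) = (p_1, q_1); compute convergents through index 1.
Convergents (p_i = a_i*p_{i-1} + p_{i-2}, q_i = a_i*q_{i-1} + q_{i-2} with p_{-2}=0, p_{-1}=1, q_{-2}=1, q_{-1}=0):
  i=0: a_0=2, p_0 = 2*1 + 0 = 2, q_0 = 2*0 + 1 = 1.
  i=1: a_1=1, p_1 = 1*2 + 1 = 3, q_1 = 1*1 + 0 = 1.
Check: 3^2 - 8*1^2 = 9 - 8 = 1, so (x, y) = (3, 1) solves the equation, and by the theorem it is the least positive solution.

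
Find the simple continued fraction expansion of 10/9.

[1; 9]

Run the Euclidean algorithm on 10 and 9; the successive quotients are the partial quotients a_0, a_1, ... (each step inverts the fractional part left over by the previous one):
  10 = 1*9 + 1, so a_0 = 1.
  9 = 9*1 + 0, so a_1 = 9.
The remainder reaches 0 after 2 divisions, so the expansion has 2 partial quotients, read off in order.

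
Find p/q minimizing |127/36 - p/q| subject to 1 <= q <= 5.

7/2

Expand x = 127/36 as a continued fraction with the Euclidean algorithm:
  127 = 3*36 + 19, so a_0 = 3.
  36 = 1*19 + 17, so a_1 = 1.
  19 = 1*17 + 2, so a_2 = 1.
  17 = 8*2 + 1, so a_3 = 8.
  2 = 2*1 + 0, so a_4 = 2.
so x = [3; 1, 1, 8, 2].
Convergents (p_i = a_i*p_{i-1} + p_{i-2}, q_i = a_i*q_{i-1} + q_{i-2} with p_{-2}=0, p_{-1}=1, q_{-2}=1, q_{-1}=0), until the denominator exceeds 5:
  i=0: a_0=3, p_0 = 3*1 + 0 = 3, q_0 = 3*0 + 1 = 1.
  i=1: a_1=1, p_1 = 1*3 + 1 = 4, q_1 = 1*1 + 0 = 1.
  i=2: a_2=1, p_2 = 1*4 + 3 = 7, q_2 = 1*1 + 1 = 2.
  i=3: a_3=8, p_3 = 8*7 + 4 = 60, q_3 = 8*2 + 1 = 17.
q_3 = 17 > 5, so the last convergent with denominator <= 5 is p_2/q_2 = 7/2.
The closest fraction with denominator <= 5 is either p_2/q_2 or the intermediate fraction (k*p_2 + p_1)/(k*q_2 + q_1) with the largest k >= 1 whose denominator stays <= 5; these approach x as k grows, and every other convergent or intermediate fraction in range is farther away.
Largest k: floor((5 - q_1)/q_2) = floor((5 - 1)/2) = 2.
That gives (2*7 + 4)/(2*2 + 1) = 18/5.
Compare the errors: |x - 7/2| = |127*2 - 7*36|/(36*2) = 2/72, and |x - 18/5| = |127*5 - 18*36|/(36*5) = 13/180.
Cross-multiplying, 2*180 = 360 < 936 = 13*72, so 2/72 is smaller: the convergent 7/2 is closer to x than 18/5.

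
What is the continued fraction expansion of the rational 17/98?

[0; 5, 1, 3, 4]

Run the Euclidean algorithm on 17 and 98; the successive quotients are the partial quotients a_0, a_1, ... (each step inverts the fractional part left over by the previous one):
  17 = 0*98 + 17, so a_0 = 0.
  98 = 5*17 + 13, so a_1 = 5.
  17 = 1*13 + 4, so a_2 = 1.
  13 = 3*4 + 1, so a_3 = 3.
  4 = 4*1 + 0, so a_4 = 4.
The remainder reaches 0 after 5 divisions, so the expansion has 5 partial quotients, read off in order.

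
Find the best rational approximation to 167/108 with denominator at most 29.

17/11

Expand x = 167/108 as a continued fraction with the Euclidean algorithm:
  167 = 1*108 + 59, so a_0 = 1.
  108 = 1*59 + 49, so a_1 = 1.
  59 = 1*49 + 10, so a_2 = 1.
  49 = 4*10 + 9, so a_3 = 4.
  10 = 1*9 + 1, so a_4 = 1.
  9 = 9*1 + 0, so a_5 = 9.
so x = [1; 1, 1, 4, 1, 9].
Convergents (p_i = a_i*p_{i-1} + p_{i-2}, q_i = a_i*q_{i-1} + q_{i-2} with p_{-2}=0, p_{-1}=1, q_{-2}=1, q_{-1}=0), until the denominator exceeds 29:
  i=0: a_0=1, p_0 = 1*1 + 0 = 1, q_0 = 1*0 + 1 = 1.
  i=1: a_1=1, p_1 = 1*1 + 1 = 2, q_1 = 1*1 + 0 = 1.
  i=2: a_2=1, p_2 = 1*2 + 1 = 3, q_2 = 1*1 + 1 = 2.
  i=3: a_3=4, p_3 = 4*3 + 2 = 14, q_3 = 4*2 + 1 = 9.
  i=4: a_4=1, p_4 = 1*14 + 3 = 17, q_4 = 1*9 + 2 = 11.
  i=5: a_5=9, p_5 = 9*17 + 14 = 167, q_5 = 9*11 + 9 = 108.
q_5 = 108 > 29, so the last convergent with denominator <= 29 is p_4/q_4 = 17/11.
The closest fraction with denominator <= 29 is either p_4/q_4 or the intermediate fraction (k*p_4 + p_3)/(k*q_4 + q_3) with the largest k >= 1 whose denominator stays <= 29; these approach x as k grows, and every other convergent or intermediate fraction in range is farther away.
Largest k: floor((29 - q_3)/q_4) = floor((29 - 9)/11) = 1.
That gives (1*17 + 14)/(1*11 + 9) = 31/20.
Compare the errors: |x - 17/11| = |167*11 - 17*108|/(108*11) = 1/1188, and |x - 31/20| = |167*20 - 31*108|/(108*20) = 8/2160.
Cross-multiplying, 1*2160 = 2160 < 9504 = 8*1188, so 1/1188 is smaller: the convergent 17/11 is closer to x than 31/20.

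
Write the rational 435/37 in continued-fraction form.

Run the Euclidean algorithm on 435 and 37; the successive quotients are the partial quotients a_0, a_1, ... (each step inverts the fractional part left over by the previous one):
  435 = 11*37 + 28, so a_0 = 11.
  37 = 1*28 + 9, so a_1 = 1.
  28 = 3*9 + 1, so a_2 = 3.
  9 = 9*1 + 0, so a_3 = 9.
The remainder reaches 0 after 4 divisions, so the expansion has 4 partial quotients, read off in order.

[11; 1, 3, 9]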